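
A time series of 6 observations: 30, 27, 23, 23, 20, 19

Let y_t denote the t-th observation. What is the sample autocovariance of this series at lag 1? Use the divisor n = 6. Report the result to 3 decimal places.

6.481

Mean ȳ = (30 + 27 + 23 + 23 + 20 + 19)/6 = 23.6667
Deviations: 6.3333, 3.3333, -0.6667, -0.6667, -3.6667, -4.6667
Σ_{t=1}^{5}(y_t−ȳ)(y_{t+1}−ȳ) = 38.8889
γ_1 = 38.8889 / 6 = 6.481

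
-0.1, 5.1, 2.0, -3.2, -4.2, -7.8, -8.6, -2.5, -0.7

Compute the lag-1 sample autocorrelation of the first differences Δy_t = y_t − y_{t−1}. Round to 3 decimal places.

0.145

First differences Δy: 5.2, -3.1, -5.2, -1.0, -3.6, -0.8, 6.1, 1.8
Mean of differences = -0.0750
Numerator Σ(Δy_t−Δȳ)(Δy_{t+1}−Δȳ) = 17.2044
Denominator Σ(Δy_t−Δȳ)² = 118.6950
r_1(Δy) = 17.2044 / 118.6950 = 0.145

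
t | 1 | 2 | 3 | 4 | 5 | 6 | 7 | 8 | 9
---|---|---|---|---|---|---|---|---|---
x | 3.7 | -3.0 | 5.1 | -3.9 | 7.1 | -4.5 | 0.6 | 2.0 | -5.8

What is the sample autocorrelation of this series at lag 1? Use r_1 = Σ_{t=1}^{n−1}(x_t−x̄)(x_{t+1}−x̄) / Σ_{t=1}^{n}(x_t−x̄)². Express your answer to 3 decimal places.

Mean x̄ = (3.7 − 3.0 + 5.1 − 3.9 + 7.1 − 4.5 + 0.6 + 2.0 − 5.8)/9 = 0.1444
Numerator Σ_{t=1}^{8}(x_t−x̄)(x_{t+1}−x̄) = -119.5420
Denominator Σ(x_t−x̄)² = 172.3822
r_1 = -119.5420 / 172.3822 = -0.693

-0.693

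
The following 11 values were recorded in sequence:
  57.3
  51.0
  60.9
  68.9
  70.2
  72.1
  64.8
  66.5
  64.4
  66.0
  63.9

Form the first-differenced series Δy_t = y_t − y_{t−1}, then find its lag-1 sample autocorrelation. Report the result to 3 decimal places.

-0.064

First differences Δy: -6.3, 9.9, 8.0, 1.3, 1.9, -7.3, 1.7, -2.1, 1.6, -2.1
Mean of differences = 0.6600
Numerator Σ(Δy_t−Δȳ)(Δy_{t+1}−Δȳ) = -17.2056
Denominator Σ(Δy_t−Δȳ)² = 270.2040
r_1(Δy) = -17.2056 / 270.2040 = -0.064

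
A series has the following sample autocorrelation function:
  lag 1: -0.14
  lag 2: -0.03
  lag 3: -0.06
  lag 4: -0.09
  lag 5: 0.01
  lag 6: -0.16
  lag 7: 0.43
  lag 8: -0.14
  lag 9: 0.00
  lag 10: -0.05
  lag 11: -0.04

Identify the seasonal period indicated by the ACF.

7

The largest autocorrelation is r_7 = 0.43; the remaining lags stay at or below 0.01.
The dominant spike at lag 7 indicates a seasonal period of 7.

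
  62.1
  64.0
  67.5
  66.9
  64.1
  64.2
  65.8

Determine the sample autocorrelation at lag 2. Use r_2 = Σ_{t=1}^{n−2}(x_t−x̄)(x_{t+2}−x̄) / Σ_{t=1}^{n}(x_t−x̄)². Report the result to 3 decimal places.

Mean x̄ = (62.1 + 64.0 + 67.5 + 66.9 + 64.1 + 64.2 + 65.8)/7 = 64.9429
Deviations from mean: -2.8429, -0.9429, 2.5571, 1.9571, -0.8429, -0.7429, 0.8571
Σ(x_t−x̄)(x_{t+2}−x̄) = (-7.2696) + (-1.8453) + (-2.1553) + (-1.4539) + (-0.7224) = -13.4465
Denominator Σ(x_t−x̄)² = 21.3371
r_2 = -13.4465 / 21.3371 = -0.630

-0.630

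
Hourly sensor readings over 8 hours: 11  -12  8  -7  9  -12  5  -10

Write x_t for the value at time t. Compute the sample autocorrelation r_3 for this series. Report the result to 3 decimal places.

-0.565

Mean x̄ = (11 − 12 + 8 − 7 + 9 − 12 + 5 − 10)/8 = -1.0000
Deviations from mean: 12.0000, -11.0000, 9.0000, -6.0000, 10.0000, -11.0000, 6.0000, -9.0000
Σ(x_t−x̄)(x_{t+3}−x̄) = (-72.0000) + (-110.0000) + (-99.0000) + (-36.0000) + (-90.0000) = -407.0000
Denominator Σ(x_t−x̄)² = 720.0000
r_3 = -407.0000 / 720.0000 = -0.565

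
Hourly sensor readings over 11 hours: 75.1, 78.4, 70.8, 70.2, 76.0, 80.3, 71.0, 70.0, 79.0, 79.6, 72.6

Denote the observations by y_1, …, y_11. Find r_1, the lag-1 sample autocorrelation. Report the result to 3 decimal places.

-0.043

Mean ȳ = (75.1 + 78.4 + 70.8 + 70.2 + 76.0 + 80.3 + 71.0 + 70.0 + 79.0 + 79.6 + 72.6)/11 = 74.8182
Numerator Σ_{t=1}^{10}(y_t−ȳ)(y_{t+1}−ȳ) = -7.0985
Denominator Σ(y_t−ȳ)² = 164.8964
r_1 = -7.0985 / 164.8964 = -0.043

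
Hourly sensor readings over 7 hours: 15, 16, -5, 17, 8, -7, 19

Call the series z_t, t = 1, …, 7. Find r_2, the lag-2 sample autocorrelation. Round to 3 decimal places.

Mean z̄ = (15 + 16 − 5 + 17 + 8 − 7 + 19)/7 = 9.0000
Deviations from mean: 6.0000, 7.0000, -14.0000, 8.0000, -1.0000, -16.0000, 10.0000
Σ(z_t−z̄)(z_{t+2}−z̄) = (-84.0000) + (56.0000) + (14.0000) + (-128.0000) + (-10.0000) = -152.0000
Denominator Σ(z_t−z̄)² = 702.0000
r_2 = -152.0000 / 702.0000 = -0.217

-0.217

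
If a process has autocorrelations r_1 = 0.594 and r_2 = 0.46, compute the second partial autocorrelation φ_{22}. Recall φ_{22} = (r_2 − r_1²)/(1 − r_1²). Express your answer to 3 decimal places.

0.166

φ_{22} = (r_2 − r_1²) / (1 − r_1²)
r_1² = (0.594)² = 0.352836
Numerator = 0.46 − 0.3528 = 0.1072; denominator = 1 − 0.3528 = 0.6472
φ_{22} = 0.1072 / 0.6472 = 0.166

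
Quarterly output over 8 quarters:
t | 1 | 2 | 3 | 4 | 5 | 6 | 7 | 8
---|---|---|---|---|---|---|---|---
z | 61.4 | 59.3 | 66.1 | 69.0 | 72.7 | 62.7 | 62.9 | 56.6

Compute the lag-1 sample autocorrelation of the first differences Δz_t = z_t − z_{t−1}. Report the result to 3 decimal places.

-0.106

First differences Δz: -2.1, 6.8, 2.9, 3.7, -10.0, 0.2, -6.3
Mean of differences = -0.6857
Numerator Σ(Δz_t−Δz̄)(Δz_{t+1}−Δz̄) = -22.0916
Denominator Σ(Δz_t−Δz̄)² = 209.1886
r_1(Δz) = -22.0916 / 209.1886 = -0.106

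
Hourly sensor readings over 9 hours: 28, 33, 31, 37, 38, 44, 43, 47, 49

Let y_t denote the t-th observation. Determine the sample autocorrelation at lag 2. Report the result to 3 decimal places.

0.403

Mean ȳ = (28 + 33 + 31 + 37 + 38 + 44 + 43 + 47 + 49)/9 = 38.8889
Σ(y_t−ȳ)(y_{t+2}−ȳ) = (85.9012) + (11.1235) + (7.0123) + (-9.6543) + (-3.6543) + (41.4568) + (41.5679) = 173.7531
Denominator Σ(y_t−ȳ)² = 430.8889
r_2 = 173.7531 / 430.8889 = 0.403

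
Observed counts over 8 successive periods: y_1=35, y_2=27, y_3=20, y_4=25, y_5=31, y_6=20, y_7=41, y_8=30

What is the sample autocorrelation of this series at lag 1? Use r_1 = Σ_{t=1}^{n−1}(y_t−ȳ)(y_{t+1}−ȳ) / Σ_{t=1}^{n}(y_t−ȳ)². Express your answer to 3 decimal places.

-0.229

Mean ȳ = (35 + 27 + 20 + 25 + 31 + 20 + 41 + 30)/8 = 28.6250
Σ(y_t−ȳ)(y_{t+1}−ȳ) = (-10.3594) + (14.0156) + (31.2656) + (-8.6094) + (-20.4844) + (-106.7344) + (17.0156) = -83.8906
Denominator Σ(y_t−ȳ)² = 365.8750
r_1 = -83.8906 / 365.8750 = -0.229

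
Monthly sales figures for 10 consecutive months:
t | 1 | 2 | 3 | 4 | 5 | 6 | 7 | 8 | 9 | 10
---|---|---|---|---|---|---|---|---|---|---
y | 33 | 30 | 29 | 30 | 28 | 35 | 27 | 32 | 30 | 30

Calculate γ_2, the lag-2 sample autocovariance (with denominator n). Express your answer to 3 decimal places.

1.428

Mean ȳ = (33 + 30 + 29 + 30 + 28 + 35 + 27 + 32 + 30 + 30)/10 = 30.4000
Σ_{t=1}^{8}(y_t−ȳ)(y_{t+2}−ȳ) = 14.2800
γ_2 = 14.2800 / 10 = 1.428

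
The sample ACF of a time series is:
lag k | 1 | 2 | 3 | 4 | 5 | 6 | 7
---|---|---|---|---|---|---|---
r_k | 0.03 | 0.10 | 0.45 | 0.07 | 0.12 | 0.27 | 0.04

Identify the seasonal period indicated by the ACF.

3

The largest autocorrelation is r_3 = 0.45, with a weaker echo at lag 6 (0.27); the remaining lags stay at or below 0.12.
The dominant spike at lag 3 indicates a seasonal period of 3.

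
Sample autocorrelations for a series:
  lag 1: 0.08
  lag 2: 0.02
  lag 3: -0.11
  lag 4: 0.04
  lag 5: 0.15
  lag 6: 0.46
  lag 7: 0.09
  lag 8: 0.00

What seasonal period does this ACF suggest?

The largest autocorrelation is r_6 = 0.46; the remaining lags stay at or below 0.15.
The dominant spike at lag 6 indicates a seasonal period of 6.

6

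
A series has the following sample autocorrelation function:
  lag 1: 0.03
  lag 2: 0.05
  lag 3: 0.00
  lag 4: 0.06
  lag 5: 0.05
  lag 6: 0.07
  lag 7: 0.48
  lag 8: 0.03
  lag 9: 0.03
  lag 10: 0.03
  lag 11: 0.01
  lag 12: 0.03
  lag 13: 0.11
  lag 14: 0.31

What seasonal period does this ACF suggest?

The largest autocorrelation is r_7 = 0.48, with a weaker echo at lag 14 (0.31); the remaining lags stay at or below 0.11.
The dominant spike at lag 7 indicates a seasonal period of 7.

7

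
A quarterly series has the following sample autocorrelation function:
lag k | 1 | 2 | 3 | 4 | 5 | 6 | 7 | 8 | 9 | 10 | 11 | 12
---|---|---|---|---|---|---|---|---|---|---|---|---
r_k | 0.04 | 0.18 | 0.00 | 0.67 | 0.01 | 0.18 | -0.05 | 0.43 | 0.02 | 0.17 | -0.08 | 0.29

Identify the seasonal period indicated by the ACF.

The largest autocorrelation is r_4 = 0.67, with weaker echoes at lags 8 (0.43) and 12 (0.29); the remaining lags stay at or below 0.18.
The dominant spike at lag 4 indicates a seasonal period of 4.

4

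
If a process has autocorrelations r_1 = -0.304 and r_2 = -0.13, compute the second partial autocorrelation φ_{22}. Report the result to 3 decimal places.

-0.245

φ_{22} = (r_2 − r_1²) / (1 − r_1²)
r_1² = (-0.304)² = 0.092416
Numerator = -0.13 − 0.0924 = -0.2224; denominator = 1 − 0.0924 = 0.9076
φ_{22} = -0.2224 / 0.9076 = -0.245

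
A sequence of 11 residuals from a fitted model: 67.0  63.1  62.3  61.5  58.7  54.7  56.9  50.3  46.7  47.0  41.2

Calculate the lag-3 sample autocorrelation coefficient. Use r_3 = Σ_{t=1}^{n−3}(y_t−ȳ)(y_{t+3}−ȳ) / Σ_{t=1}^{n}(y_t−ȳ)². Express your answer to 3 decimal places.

Mean ȳ = (67.0 + 63.1 + 62.3 + 61.5 + 58.7 + 54.7 + 56.9 + 50.3 + 46.7 + 47.0 + 41.2)/11 = 55.4000
Numerator Σ_{t=1}^{8}(y_t−ȳ)(y_{t+3}−ȳ) = 149.5700
Denominator Σ(y_t−ȳ)² = 666.2000
r_3 = 149.5700 / 666.2000 = 0.225

0.225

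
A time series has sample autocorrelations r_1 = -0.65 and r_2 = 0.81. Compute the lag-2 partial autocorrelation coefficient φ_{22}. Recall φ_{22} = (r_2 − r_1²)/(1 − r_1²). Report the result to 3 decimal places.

0.671

φ_{22} = (r_2 − r_1²) / (1 − r_1²)
r_1² = (-0.65)² = 0.4225
Numerator = 0.81 − 0.4225 = 0.3875; denominator = 1 − 0.4225 = 0.5775
φ_{22} = 0.3875 / 0.5775 = 0.671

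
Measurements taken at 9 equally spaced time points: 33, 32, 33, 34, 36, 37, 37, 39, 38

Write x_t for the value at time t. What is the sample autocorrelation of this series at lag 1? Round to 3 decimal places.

Mean x̄ = (33 + 32 + 33 + 34 + 36 + 37 + 37 + 39 + 38)/9 = 35.4444
Numerator Σ_{t=1}^{8}(x_t−x̄)(x_{t+1}−x̄) = 37.4691
Denominator Σ(x_t−x̄)² = 50.2222
r_1 = 37.4691 / 50.2222 = 0.746

0.746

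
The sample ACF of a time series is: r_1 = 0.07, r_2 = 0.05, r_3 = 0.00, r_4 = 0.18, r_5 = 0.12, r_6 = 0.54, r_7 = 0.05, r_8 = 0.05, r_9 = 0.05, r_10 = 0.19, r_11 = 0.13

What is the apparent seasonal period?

6

The largest autocorrelation is r_6 = 0.54; the remaining lags stay at or below 0.19.
The dominant spike at lag 6 indicates a seasonal period of 6.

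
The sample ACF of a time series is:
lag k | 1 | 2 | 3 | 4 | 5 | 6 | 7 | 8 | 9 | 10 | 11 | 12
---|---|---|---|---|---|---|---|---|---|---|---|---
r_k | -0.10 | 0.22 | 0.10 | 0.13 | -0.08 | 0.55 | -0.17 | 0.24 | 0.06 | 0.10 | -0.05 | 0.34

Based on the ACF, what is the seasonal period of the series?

The largest autocorrelation is r_6 = 0.55, with a weaker echo at lag 12 (0.34); the remaining lags stay at or below 0.24.
The dominant spike at lag 6 indicates a seasonal period of 6.

6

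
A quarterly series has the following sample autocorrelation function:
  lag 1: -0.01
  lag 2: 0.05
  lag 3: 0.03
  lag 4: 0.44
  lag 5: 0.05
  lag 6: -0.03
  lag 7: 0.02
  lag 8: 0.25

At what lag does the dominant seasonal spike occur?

4

The largest autocorrelation is r_4 = 0.44, with a weaker echo at lag 8 (0.25); the remaining lags stay at or below 0.05.
The dominant spike at lag 4 indicates a seasonal period of 4.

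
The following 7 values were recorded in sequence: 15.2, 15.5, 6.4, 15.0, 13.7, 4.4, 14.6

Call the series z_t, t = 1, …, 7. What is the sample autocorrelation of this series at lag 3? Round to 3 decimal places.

0.503

Mean z̄ = (15.2 + 15.5 + 6.4 + 15.0 + 13.7 + 4.4 + 14.6)/7 = 12.1143
Deviations from mean: 3.0857, 3.3857, -5.7143, 2.8857, 1.5857, -7.7143, 2.4857
Numerator Σ_{t=1}^{4}(z_t−z̄)(z_{t+3}−z̄) = 65.5280
Denominator Σ(z_t−z̄)² = 130.1686
r_3 = 65.5280 / 130.1686 = 0.503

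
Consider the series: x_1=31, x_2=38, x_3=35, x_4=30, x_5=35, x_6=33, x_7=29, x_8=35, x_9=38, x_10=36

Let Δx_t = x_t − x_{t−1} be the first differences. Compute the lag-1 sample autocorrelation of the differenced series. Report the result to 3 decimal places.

First differences Δx: 7, -3, -5, 5, -2, -4, 6, 3, -2
Mean of differences = 0.5556
Numerator Σ(Δx_t−Δx̄)(Δx_{t+1}−Δx̄) = -45.3086
Denominator Σ(Δx_t−Δx̄)² = 174.2222
r_1(Δx) = -45.3086 / 174.2222 = -0.260

-0.260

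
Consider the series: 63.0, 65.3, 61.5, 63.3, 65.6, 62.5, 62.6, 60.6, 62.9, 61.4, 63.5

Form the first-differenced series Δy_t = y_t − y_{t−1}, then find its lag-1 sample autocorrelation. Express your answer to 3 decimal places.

-0.559

First differences Δy: 2.3, -3.8, 1.8, 2.3, -3.1, 0.1, -2.0, 2.3, -1.5, 2.1
Mean of differences = 0.0500
Numerator Σ(Δy_t−Δȳ)(Δy_{t+1}−Δȳ) = -30.0875
Denominator Σ(Δy_t−Δȳ)² = 53.8050
r_1(Δy) = -30.0875 / 53.8050 = -0.559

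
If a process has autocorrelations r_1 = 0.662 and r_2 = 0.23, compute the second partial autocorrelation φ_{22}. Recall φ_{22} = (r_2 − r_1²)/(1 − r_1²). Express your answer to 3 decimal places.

-0.371

φ_{22} = (r_2 − r_1²) / (1 − r_1²)
r_1² = (0.662)² = 0.438244
Numerator = 0.23 − 0.4382 = -0.2082; denominator = 1 − 0.4382 = 0.5618
φ_{22} = -0.2082 / 0.5618 = -0.371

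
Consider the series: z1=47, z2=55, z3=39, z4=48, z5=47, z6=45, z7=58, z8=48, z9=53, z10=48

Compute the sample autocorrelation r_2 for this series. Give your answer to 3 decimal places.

0.228

Mean z̄ = (47 + 55 + 39 + 48 + 47 + 45 + 58 + 48 + 53 + 48)/10 = 48.8000
Numerator Σ_{t=1}^{8}(z_t−z̄)(z_{t+2}−z̄) = 59.1200
Denominator Σ(z_t−z̄)² = 259.6000
r_2 = 59.1200 / 259.6000 = 0.228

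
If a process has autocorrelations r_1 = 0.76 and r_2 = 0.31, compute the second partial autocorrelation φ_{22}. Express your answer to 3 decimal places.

φ_{22} = (r_2 − r_1²) / (1 − r_1²)
r_1² = (0.76)² = 0.5776
Numerator = 0.31 − 0.5776 = -0.2676; denominator = 1 − 0.5776 = 0.4224
φ_{22} = -0.2676 / 0.4224 = -0.634

-0.634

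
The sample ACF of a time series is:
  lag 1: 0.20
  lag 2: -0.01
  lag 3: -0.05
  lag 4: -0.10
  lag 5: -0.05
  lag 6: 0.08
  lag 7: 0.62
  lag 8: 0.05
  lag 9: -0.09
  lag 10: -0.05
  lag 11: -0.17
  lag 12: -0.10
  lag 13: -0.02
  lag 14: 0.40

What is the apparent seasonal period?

The largest autocorrelation is r_7 = 0.62, with a weaker echo at lag 14 (0.40); the remaining lags stay at or below 0.20.
The dominant spike at lag 7 indicates a seasonal period of 7.

7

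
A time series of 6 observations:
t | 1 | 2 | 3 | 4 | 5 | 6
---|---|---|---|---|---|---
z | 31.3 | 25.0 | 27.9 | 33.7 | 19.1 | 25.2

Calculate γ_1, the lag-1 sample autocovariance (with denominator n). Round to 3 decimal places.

Mean z̄ = (31.3 + 25.0 + 27.9 + 33.7 + 19.1 + 25.2)/6 = 27.0333
Σ_{t=1}^{5}(z_t−z̄)(z_{t+1}−z̄) = -43.0044
γ_1 = -43.0044 / 6 = -7.167

-7.167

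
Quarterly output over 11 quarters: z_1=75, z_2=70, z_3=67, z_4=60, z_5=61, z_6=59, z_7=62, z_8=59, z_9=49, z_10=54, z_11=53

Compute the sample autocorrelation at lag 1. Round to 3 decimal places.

Mean z̄ = (75 + 70 + 67 + 60 + 61 + 59 + 62 + 59 + 49 + 54 + 53)/11 = 60.8182
Numerator Σ_{t=1}^{10}(z_t−z̄)(z_{t+1}−z̄) = 332.5124
Denominator Σ(z_t−z̄)² = 579.6364
r_1 = 332.5124 / 579.6364 = 0.574

0.574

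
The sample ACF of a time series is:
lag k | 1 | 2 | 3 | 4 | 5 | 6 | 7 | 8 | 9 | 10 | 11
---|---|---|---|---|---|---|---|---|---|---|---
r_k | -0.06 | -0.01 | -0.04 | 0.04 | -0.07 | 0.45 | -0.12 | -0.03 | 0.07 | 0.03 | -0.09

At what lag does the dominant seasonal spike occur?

6

The largest autocorrelation is r_6 = 0.45; the remaining lags stay at or below 0.07.
The dominant spike at lag 6 indicates a seasonal period of 6.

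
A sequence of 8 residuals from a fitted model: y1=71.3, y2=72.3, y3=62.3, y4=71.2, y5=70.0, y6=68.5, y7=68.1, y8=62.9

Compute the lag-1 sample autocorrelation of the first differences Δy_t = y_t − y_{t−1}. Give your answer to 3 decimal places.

-0.556

First differences Δy: 1.0, -10.0, 8.9, -1.2, -1.5, -0.4, -5.2
Mean of differences = -1.2000
Numerator Σ(Δy_t−Δȳ)(Δy_{t+1}−Δȳ) = -111.6800
Denominator Σ(Δy_t−Δȳ)² = 201.0200
r_1(Δy) = -111.6800 / 201.0200 = -0.556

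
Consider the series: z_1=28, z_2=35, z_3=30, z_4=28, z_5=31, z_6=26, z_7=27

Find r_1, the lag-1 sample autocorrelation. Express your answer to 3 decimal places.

Mean z̄ = (28 + 35 + 30 + 28 + 31 + 26 + 27)/7 = 29.2857
Σ(z_t−z̄)(z_{t+1}−z̄) = (-7.3469) + (4.0816) + (-0.9184) + (-2.2041) + (-5.6327) + (7.5102) = -4.5102
Denominator Σ(z_t−z̄)² = 55.4286
r_1 = -4.5102 / 55.4286 = -0.081

-0.081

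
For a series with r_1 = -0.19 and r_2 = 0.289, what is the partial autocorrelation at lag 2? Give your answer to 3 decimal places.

φ_{22} = (r_2 − r_1²) / (1 − r_1²)
r_1² = (-0.19)² = 0.0361
Numerator = 0.289 − 0.0361 = 0.2529; denominator = 1 − 0.0361 = 0.9639
φ_{22} = 0.2529 / 0.9639 = 0.262

0.262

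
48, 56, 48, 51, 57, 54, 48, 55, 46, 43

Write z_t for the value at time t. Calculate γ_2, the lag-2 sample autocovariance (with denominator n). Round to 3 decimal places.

-2.952

Mean z̄ = (48 + 56 + 48 + 51 + 57 + 54 + 48 + 55 + 46 + 43)/10 = 50.6000
Σ_{t=1}^{8}(z_t−z̄)(z_{t+2}−z̄) = -29.5200
γ_2 = -29.5200 / 10 = -2.952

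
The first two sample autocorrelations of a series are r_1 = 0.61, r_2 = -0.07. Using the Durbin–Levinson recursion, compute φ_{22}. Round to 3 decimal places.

-0.704

φ_{22} = (r_2 − r_1²) / (1 − r_1²)
r_1² = (0.61)² = 0.3721
Numerator = -0.07 − 0.3721 = -0.4421; denominator = 1 − 0.3721 = 0.6279
φ_{22} = -0.4421 / 0.6279 = -0.704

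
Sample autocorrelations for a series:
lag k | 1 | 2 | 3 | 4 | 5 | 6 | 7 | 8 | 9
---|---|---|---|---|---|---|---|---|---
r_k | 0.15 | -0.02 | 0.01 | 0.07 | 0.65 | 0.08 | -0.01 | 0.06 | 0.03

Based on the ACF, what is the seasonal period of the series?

The largest autocorrelation is r_5 = 0.65; the remaining lags stay at or below 0.15.
The dominant spike at lag 5 indicates a seasonal period of 5.

5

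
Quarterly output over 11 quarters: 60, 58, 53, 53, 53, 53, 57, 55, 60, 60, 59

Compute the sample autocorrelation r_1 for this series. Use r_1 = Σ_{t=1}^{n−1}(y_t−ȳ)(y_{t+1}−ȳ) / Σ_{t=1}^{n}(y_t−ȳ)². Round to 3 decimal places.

0.514

Mean ȳ = (60 + 58 + 53 + 53 + 53 + 53 + 57 + 55 + 60 + 60 + 59)/11 = 56.4545
Numerator Σ_{t=1}^{10}(y_t−ȳ)(y_{t+1}−ȳ) = 49.7025
Denominator Σ(y_t−ȳ)² = 96.7273
r_1 = 49.7025 / 96.7273 = 0.514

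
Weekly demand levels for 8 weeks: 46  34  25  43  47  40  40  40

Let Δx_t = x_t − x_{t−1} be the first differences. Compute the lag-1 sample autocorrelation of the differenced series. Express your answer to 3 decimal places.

-0.009

First differences Δx: -12, -9, 18, 4, -7, 0, 0
Mean of differences = -0.8571
Numerator Σ(Δx_t−Δx̄)(Δx_{t+1}−Δx̄) = -5.5918
Denominator Σ(Δx_t−Δx̄)² = 608.8571
r_1(Δx) = -5.5918 / 608.8571 = -0.009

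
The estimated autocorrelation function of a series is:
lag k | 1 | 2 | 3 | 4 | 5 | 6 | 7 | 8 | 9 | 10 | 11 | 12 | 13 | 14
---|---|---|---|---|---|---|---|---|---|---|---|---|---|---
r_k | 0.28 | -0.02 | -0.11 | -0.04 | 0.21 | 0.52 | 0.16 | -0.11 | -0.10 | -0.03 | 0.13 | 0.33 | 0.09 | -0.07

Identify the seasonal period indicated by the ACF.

The largest autocorrelation is r_6 = 0.52, with a weaker echo at lag 12 (0.33); the remaining lags stay at or below 0.28.
The dominant spike at lag 6 indicates a seasonal period of 6.

6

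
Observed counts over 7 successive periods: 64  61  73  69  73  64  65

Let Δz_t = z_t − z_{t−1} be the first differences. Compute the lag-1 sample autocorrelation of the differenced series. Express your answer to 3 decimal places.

-0.545

First differences Δz: -3, 12, -4, 4, -9, 1
Mean of differences = 0.1667
Numerator Σ(Δz_t−Δz̄)(Δz_{t+1}−Δz̄) = -145.5278
Denominator Σ(Δz_t−Δz̄)² = 266.8333
r_1(Δz) = -145.5278 / 266.8333 = -0.545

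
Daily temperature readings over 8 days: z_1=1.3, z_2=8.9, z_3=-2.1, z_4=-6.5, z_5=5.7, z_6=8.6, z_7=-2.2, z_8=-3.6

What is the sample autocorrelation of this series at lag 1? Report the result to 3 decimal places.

Mean z̄ = (1.3 + 8.9 − 2.1 − 6.5 + 5.7 + 8.6 − 2.2 − 3.6)/8 = 1.2625
Deviations from mean: 0.0375, 7.6375, -3.3625, -7.7625, 4.4375, 7.3375, -3.4625, -4.8625
Σ(z_t−z̄)(z_{t+1}−z̄) = (0.2864) + (-25.6811) + (26.1014) + (-34.4461) + (32.5602) + (-25.4061) + (16.8364) = -9.7489
Denominator Σ(z_t−z̄)² = 239.0588
r_1 = -9.7489 / 239.0588 = -0.041

-0.041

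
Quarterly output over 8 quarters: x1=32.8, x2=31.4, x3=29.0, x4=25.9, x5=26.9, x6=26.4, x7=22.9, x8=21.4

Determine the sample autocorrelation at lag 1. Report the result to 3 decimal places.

Mean x̄ = (32.8 + 31.4 + 29.0 + 25.9 + 26.9 + 26.4 + 22.9 + 21.4)/8 = 27.0875
Σ(x_t−x̄)(x_{t+1}−x̄) = (24.6352) + (8.2477) + (-2.2711) + (0.2227) + (0.1289) + (2.8789) + (23.8164) = 57.6586
Denominator Σ(x_t−x̄)² = 106.6888
r_1 = 57.6586 / 106.6888 = 0.540

0.540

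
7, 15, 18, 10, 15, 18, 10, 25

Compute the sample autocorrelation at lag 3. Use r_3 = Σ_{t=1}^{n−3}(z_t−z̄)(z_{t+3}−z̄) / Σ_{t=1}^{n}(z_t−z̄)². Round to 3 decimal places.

0.313

Mean z̄ = (7 + 15 + 18 + 10 + 15 + 18 + 10 + 25)/8 = 14.7500
Σ(z_t−z̄)(z_{t+3}−z̄) = (36.8125) + (0.0625) + (10.5625) + (22.5625) + (2.5625) = 72.5625
Denominator Σ(z_t−z̄)² = 231.5000
r_3 = 72.5625 / 231.5000 = 0.313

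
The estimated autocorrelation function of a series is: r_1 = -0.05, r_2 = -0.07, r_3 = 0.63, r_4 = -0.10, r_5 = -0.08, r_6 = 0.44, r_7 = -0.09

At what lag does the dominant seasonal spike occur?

The largest autocorrelation is r_3 = 0.63, with a weaker echo at lag 6 (0.44); the remaining lags stay at or below -0.05.
The dominant spike at lag 3 indicates a seasonal period of 3.

3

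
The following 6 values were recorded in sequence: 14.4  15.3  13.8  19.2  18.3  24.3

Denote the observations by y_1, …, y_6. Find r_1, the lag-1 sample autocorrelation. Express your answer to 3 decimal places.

0.201

Mean ȳ = (14.4 + 15.3 + 13.8 + 19.2 + 18.3 + 24.3)/6 = 17.5500
Σ(y_t−ȳ)(y_{t+1}−ȳ) = (7.0875) + (8.4375) + (-6.1875) + (1.2375) + (5.0625) = 15.6375
Denominator Σ(y_t−ȳ)² = 77.8950
r_1 = 15.6375 / 77.8950 = 0.201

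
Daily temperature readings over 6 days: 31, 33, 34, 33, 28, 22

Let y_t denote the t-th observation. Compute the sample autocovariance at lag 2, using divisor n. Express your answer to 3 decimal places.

-3.370

Mean ȳ = (31 + 33 + 34 + 33 + 28 + 22)/6 = 30.1667
Deviations: 0.8333, 2.8333, 3.8333, 2.8333, -2.1667, -8.1667
Σ_{t=1}^{4}(y_t−ȳ)(y_{t+2}−ȳ) = -20.2222
γ_2 = -20.2222 / 6 = -3.370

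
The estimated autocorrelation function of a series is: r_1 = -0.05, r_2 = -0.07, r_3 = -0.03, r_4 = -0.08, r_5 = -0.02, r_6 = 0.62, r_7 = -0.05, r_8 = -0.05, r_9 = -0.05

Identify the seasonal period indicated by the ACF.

The largest autocorrelation is r_6 = 0.62; the remaining lags stay at or below -0.02.
The dominant spike at lag 6 indicates a seasonal period of 6.

6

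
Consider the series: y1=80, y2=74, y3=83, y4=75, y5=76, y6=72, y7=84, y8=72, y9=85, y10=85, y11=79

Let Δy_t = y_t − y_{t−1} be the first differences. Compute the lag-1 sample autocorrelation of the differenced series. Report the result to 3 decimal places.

-0.702

First differences Δy: -6, 9, -8, 1, -4, 12, -12, 13, 0, -6
Mean of differences = -0.1000
Numerator Σ(Δy_t−Δȳ)(Δy_{t+1}−Δȳ) = -484.9100
Denominator Σ(Δy_t−Δȳ)² = 690.9000
r_1(Δy) = -484.9100 / 690.9000 = -0.702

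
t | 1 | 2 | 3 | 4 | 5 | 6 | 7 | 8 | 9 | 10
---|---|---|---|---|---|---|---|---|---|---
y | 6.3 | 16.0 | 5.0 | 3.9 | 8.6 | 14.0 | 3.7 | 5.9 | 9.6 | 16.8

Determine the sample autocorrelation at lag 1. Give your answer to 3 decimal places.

-0.152

Mean ȳ = (6.3 + 16.0 + 5.0 + 3.9 + 8.6 + 14.0 + 3.7 + 5.9 + 9.6 + 16.8)/10 = 8.9800
Numerator Σ_{t=1}^{9}(y_t−ȳ)(y_{t+1}−ȳ) = -33.8164
Denominator Σ(y_t−ȳ)² = 222.3560
r_1 = -33.8164 / 222.3560 = -0.152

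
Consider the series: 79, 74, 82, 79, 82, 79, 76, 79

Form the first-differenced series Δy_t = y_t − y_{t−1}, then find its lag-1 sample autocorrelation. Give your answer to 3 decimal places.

First differences Δy: -5, 8, -3, 3, -3, -3, 3
Mean of differences = 0.0000
Numerator Σ(Δy_t−Δȳ)(Δy_{t+1}−Δȳ) = -82.0000
Denominator Σ(Δy_t−Δȳ)² = 134.0000
r_1(Δy) = -82.0000 / 134.0000 = -0.612

-0.612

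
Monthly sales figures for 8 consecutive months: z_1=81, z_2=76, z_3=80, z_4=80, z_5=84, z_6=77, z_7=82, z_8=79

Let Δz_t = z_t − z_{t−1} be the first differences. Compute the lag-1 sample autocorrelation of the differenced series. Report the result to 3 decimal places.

-0.691

First differences Δz: -5, 4, 0, 4, -7, 5, -3
Mean of differences = -0.2857
Numerator Σ(Δz_t−Δz̄)(Δz_{t+1}−Δz̄) = -96.3673
Denominator Σ(Δz_t−Δz̄)² = 139.4286
r_1(Δz) = -96.3673 / 139.4286 = -0.691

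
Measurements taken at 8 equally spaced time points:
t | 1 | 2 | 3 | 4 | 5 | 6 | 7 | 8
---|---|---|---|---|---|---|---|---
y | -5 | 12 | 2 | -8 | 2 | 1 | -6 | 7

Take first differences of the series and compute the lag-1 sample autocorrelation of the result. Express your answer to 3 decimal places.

First differences Δy: 17, -10, -10, 10, -1, -7, 13
Mean of differences = 1.7143
Numerator Σ(Δy_t−Δȳ)(Δy_{t+1}−Δȳ) = -236.0816
Denominator Σ(Δy_t−Δȳ)² = 787.4286
r_1(Δy) = -236.0816 / 787.4286 = -0.300

-0.300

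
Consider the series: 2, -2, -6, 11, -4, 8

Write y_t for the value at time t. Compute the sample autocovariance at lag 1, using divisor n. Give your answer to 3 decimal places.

Mean ȳ = (2 − 2 − 6 + 11 − 4 + 8)/6 = 1.5000
Σ_{t=1}^{5}(y_t−ȳ)(y_{t+1}−ȳ) = -134.7500
γ_1 = -134.7500 / 6 = -22.458

-22.458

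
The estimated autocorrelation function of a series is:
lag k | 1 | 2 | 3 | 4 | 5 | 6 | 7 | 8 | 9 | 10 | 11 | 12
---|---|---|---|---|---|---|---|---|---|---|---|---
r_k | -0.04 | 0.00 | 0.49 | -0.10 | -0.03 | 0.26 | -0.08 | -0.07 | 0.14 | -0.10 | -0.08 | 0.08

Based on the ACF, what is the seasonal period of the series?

The largest autocorrelation is r_3 = 0.49, with a weaker echo at lag 6 (0.26); the remaining lags stay at or below 0.14.
The dominant spike at lag 3 indicates a seasonal period of 3.

3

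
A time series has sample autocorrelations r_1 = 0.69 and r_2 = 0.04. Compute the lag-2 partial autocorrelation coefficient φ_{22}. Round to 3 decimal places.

φ_{22} = (r_2 − r_1²) / (1 − r_1²)
r_1² = (0.69)² = 0.4761
Numerator = 0.04 − 0.4761 = -0.4361; denominator = 1 − 0.4761 = 0.5239
φ_{22} = -0.4361 / 0.5239 = -0.832

-0.832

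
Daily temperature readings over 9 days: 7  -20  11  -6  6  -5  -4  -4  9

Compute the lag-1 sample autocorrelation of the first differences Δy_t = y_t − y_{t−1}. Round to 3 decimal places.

First differences Δy: -27, 31, -17, 12, -11, 1, 0, 13
Mean of differences = 0.2500
Numerator Σ(Δy_t−Δȳ)(Δy_{t+1}−Δȳ) = -1715.0625
Denominator Σ(Δy_t−Δȳ)² = 2413.5000
r_1(Δy) = -1715.0625 / 2413.5000 = -0.711

-0.711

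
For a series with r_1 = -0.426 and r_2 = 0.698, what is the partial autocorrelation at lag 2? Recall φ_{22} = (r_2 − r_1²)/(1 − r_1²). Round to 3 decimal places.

0.631

φ_{22} = (r_2 − r_1²) / (1 − r_1²)
r_1² = (-0.426)² = 0.181476
Numerator = 0.698 − 0.1815 = 0.5165; denominator = 1 − 0.1815 = 0.8185
φ_{22} = 0.5165 / 0.8185 = 0.631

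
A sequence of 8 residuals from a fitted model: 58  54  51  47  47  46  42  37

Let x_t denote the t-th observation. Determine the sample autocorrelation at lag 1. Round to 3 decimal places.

0.506

Mean x̄ = (58 + 54 + 51 + 47 + 47 + 46 + 42 + 37)/8 = 47.7500
Σ(x_t−x̄)(x_{t+1}−x̄) = (64.0625) + (20.3125) + (-2.4375) + (0.5625) + (1.3125) + (10.0625) + (61.8125) = 155.6875
Denominator Σ(x_t−x̄)² = 307.5000
r_1 = 155.6875 / 307.5000 = 0.506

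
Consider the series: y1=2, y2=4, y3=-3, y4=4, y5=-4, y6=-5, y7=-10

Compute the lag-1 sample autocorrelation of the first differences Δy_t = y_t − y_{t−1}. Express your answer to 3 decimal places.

-0.762

First differences Δy: 2, -7, 7, -8, -1, -5
Mean of differences = -2.0000
Numerator Σ(Δy_t−Δȳ)(Δy_{t+1}−Δȳ) = -128.0000
Denominator Σ(Δy_t−Δȳ)² = 168.0000
r_1(Δy) = -128.0000 / 168.0000 = -0.762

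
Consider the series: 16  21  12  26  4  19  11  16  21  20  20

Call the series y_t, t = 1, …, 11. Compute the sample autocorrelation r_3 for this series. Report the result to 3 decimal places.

-0.343

Mean ȳ = (16 + 21 + 12 + 26 + 4 + 19 + 11 + 16 + 21 + 20 + 20)/11 = 16.9091
Numerator Σ_{t=1}^{8}(y_t−ȳ)(y_{t+3}−ȳ) = -125.8430
Denominator Σ(y_t−ȳ)² = 366.9091
r_3 = -125.8430 / 366.9091 = -0.343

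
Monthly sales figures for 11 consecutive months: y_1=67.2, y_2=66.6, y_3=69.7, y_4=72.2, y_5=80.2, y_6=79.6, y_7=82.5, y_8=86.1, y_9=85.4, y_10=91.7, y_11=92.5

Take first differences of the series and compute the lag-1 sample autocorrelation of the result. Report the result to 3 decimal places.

-0.533

First differences Δy: -0.6, 3.1, 2.5, 8.0, -0.6, 2.9, 3.6, -0.7, 6.3, 0.8
Mean of differences = 2.5300
Numerator Σ(Δy_t−Δȳ)(Δy_{t+1}−Δȳ) = -42.0039
Denominator Σ(Δy_t−Δȳ)² = 78.7610
r_1(Δy) = -42.0039 / 78.7610 = -0.533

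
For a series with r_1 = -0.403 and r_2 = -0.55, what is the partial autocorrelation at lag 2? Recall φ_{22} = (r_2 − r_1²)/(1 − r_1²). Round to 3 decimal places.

-0.851

φ_{22} = (r_2 − r_1²) / (1 − r_1²)
r_1² = (-0.403)² = 0.162409
Numerator = -0.55 − 0.1624 = -0.7124; denominator = 1 − 0.1624 = 0.8376
φ_{22} = -0.7124 / 0.8376 = -0.851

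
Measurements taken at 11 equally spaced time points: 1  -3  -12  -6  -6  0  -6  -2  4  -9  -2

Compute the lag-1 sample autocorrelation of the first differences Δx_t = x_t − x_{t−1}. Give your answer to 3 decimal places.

-0.474

First differences Δx: -4, -9, 6, 0, 6, -6, 4, 6, -13, 7
Mean of differences = -0.3000
Numerator Σ(Δx_t−Δx̄)(Δx_{t+1}−Δx̄) = -224.8900
Denominator Σ(Δx_t−Δx̄)² = 474.1000
r_1(Δx) = -224.8900 / 474.1000 = -0.474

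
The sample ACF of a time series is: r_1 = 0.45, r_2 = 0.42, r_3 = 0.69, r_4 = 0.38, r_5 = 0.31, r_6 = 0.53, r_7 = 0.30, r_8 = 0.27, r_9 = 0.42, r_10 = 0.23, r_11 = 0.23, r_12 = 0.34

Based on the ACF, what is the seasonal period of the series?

3

The largest autocorrelation is r_3 = 0.69, with a weaker echo at lag 6 (0.53); the remaining lags stay at or below 0.45. The elevated value at lag 1 (0.45), dropping to 0.42 at lag 2, reflects decaying short-term dependence rather than seasonality.
The dominant spike at lag 3 indicates a seasonal period of 3.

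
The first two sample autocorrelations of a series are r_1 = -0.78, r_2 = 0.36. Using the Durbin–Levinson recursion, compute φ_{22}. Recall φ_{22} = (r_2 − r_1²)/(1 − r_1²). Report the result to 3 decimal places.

-0.634

φ_{22} = (r_2 − r_1²) / (1 − r_1²)
r_1² = (-0.78)² = 0.6084
Numerator = 0.36 − 0.6084 = -0.2484; denominator = 1 − 0.6084 = 0.3916
φ_{22} = -0.2484 / 0.3916 = -0.634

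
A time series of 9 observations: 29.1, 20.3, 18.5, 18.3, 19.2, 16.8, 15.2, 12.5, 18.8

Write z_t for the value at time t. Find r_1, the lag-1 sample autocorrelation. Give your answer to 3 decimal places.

0.262

Mean z̄ = (29.1 + 20.3 + 18.5 + 18.3 + 19.2 + 16.8 + 15.2 + 12.5 + 18.8)/9 = 18.7444
Numerator Σ_{t=1}^{8}(z_t−z̄)(z_{t+1}−z̄) = 43.4269
Denominator Σ(z_t−z̄)² = 165.4622
r_1 = 43.4269 / 165.4622 = 0.262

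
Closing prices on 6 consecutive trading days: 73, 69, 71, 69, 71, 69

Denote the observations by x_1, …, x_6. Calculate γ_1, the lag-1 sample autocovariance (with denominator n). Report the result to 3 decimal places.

-1.185

Mean x̄ = (73 + 69 + 71 + 69 + 71 + 69)/6 = 70.3333
Σ_{t=1}^{5}(x_t−x̄)(x_{t+1}−x̄) = -7.1111
γ_1 = -7.1111 / 6 = -1.185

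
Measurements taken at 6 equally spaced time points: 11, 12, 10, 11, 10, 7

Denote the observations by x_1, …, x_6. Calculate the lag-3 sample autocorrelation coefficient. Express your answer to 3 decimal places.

Mean x̄ = (11 + 12 + 10 + 11 + 10 + 7)/6 = 10.1667
Deviations from mean: 0.8333, 1.8333, -0.1667, 0.8333, -0.1667, -3.1667
Σ(x_t−x̄)(x_{t+3}−x̄) = (0.6944) + (-0.3056) + (0.5278) = 0.9167
Denominator Σ(x_t−x̄)² = 14.8333
r_3 = 0.9167 / 14.8333 = 0.062

0.062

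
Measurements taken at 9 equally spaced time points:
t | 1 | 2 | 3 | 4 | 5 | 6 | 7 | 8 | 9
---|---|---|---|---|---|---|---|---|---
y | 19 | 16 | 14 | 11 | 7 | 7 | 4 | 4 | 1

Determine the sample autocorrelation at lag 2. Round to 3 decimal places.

Mean ȳ = (19 + 16 + 14 + 11 + 7 + 7 + 4 + 4 + 1)/9 = 9.2222
Σ(y_t−ȳ)(y_{t+2}−ȳ) = (46.7160) + (12.0494) + (-10.6173) + (-3.9506) + (11.6049) + (11.6049) + (42.9383) = 110.3457
Denominator Σ(y_t−ȳ)² = 299.5556
r_2 = 110.3457 / 299.5556 = 0.368

0.368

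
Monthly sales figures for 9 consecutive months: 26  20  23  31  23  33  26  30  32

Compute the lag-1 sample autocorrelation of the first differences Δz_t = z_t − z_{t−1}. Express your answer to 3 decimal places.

-0.699

First differences Δz: -6, 3, 8, -8, 10, -7, 4, 2
Mean of differences = 0.7500
Numerator Σ(Δz_t−Δz̄)(Δz_{t+1}−Δz̄) = -236.0625
Denominator Σ(Δz_t−Δz̄)² = 337.5000
r_1(Δz) = -236.0625 / 337.5000 = -0.699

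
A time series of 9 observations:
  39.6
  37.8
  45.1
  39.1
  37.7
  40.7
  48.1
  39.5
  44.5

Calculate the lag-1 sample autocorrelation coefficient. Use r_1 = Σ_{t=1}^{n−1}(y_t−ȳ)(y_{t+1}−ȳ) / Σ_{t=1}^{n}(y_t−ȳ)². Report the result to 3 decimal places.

-0.257

Mean ȳ = (39.6 + 37.8 + 45.1 + 39.1 + 37.7 + 40.7 + 48.1 + 39.5 + 44.5)/9 = 41.3444
Numerator Σ_{t=1}^{8}(y_t−ȳ)(y_{t+1}−ȳ) = -27.6631
Denominator Σ(y_t−ȳ)² = 107.4422
r_1 = -27.6631 / 107.4422 = -0.257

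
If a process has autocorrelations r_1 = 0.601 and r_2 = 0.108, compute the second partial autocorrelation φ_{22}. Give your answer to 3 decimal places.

φ_{22} = (r_2 − r_1²) / (1 − r_1²)
r_1² = (0.601)² = 0.361201
Numerator = 0.108 − 0.3612 = -0.2532; denominator = 1 − 0.3612 = 0.6388
φ_{22} = -0.2532 / 0.6388 = -0.396

-0.396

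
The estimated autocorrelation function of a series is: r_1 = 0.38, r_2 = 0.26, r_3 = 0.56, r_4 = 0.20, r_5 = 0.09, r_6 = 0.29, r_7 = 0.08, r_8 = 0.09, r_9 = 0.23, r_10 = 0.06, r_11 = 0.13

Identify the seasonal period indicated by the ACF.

The largest autocorrelation is r_3 = 0.56; the remaining lags stay at or below 0.38. The elevated value at lag 1 (0.38), dropping to 0.26 at lag 2, reflects decaying short-term dependence rather than seasonality.
The dominant spike at lag 3 indicates a seasonal period of 3.

3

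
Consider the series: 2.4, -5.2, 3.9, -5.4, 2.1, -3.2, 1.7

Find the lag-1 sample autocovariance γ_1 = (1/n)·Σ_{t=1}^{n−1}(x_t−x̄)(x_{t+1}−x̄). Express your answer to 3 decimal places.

-11.675

Mean x̄ = (2.4 − 5.2 + 3.9 − 5.4 + 2.1 − 3.2 + 1.7)/7 = -0.5286
Deviations: 2.9286, -4.6714, 4.4286, -4.8714, 2.6286, -2.6714, 2.2286
Σ_{t=1}^{6}(x_t−x̄)(x_{t+1}−x̄) = -81.7222
γ_1 = -81.7222 / 7 = -11.675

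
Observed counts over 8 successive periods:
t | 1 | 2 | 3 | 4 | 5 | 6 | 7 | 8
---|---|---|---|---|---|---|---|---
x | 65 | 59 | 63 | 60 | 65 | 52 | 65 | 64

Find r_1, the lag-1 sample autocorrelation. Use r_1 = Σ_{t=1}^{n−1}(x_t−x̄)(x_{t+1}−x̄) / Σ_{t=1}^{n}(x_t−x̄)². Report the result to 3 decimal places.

Mean x̄ = (65 + 59 + 63 + 60 + 65 + 52 + 65 + 64)/8 = 61.6250
Σ(x_t−x̄)(x_{t+1}−x̄) = (-8.8594) + (-3.6094) + (-2.2344) + (-5.4844) + (-32.4844) + (-32.4844) + (8.0156) = -77.1406
Denominator Σ(x_t−x̄)² = 143.8750
r_1 = -77.1406 / 143.8750 = -0.536

-0.536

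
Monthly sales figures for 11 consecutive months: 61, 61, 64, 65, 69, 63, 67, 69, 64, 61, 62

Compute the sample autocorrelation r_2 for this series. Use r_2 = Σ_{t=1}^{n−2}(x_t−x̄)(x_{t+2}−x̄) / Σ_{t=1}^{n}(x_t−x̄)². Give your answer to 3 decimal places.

Mean x̄ = (61 + 61 + 64 + 65 + 69 + 63 + 67 + 69 + 64 + 61 + 62)/11 = 64.1818
Numerator Σ_{t=1}^{9}(x_t−x̄)(x_{t+2}−x̄) = -11.4298
Denominator Σ(x_t−x̄)² = 91.6364
r_2 = -11.4298 / 91.6364 = -0.125

-0.125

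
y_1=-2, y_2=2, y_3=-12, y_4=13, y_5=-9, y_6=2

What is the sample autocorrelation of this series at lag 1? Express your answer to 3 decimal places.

Mean ȳ = (-2 + 2 − 12 + 13 − 9 + 2)/6 = -1.0000
Deviations from mean: -1.0000, 3.0000, -11.0000, 14.0000, -8.0000, 3.0000
Σ(y_t−ȳ)(y_{t+1}−ȳ) = (-3.0000) + (-33.0000) + (-154.0000) + (-112.0000) + (-24.0000) = -326.0000
Denominator Σ(y_t−ȳ)² = 400.0000
r_1 = -326.0000 / 400.0000 = -0.815

-0.815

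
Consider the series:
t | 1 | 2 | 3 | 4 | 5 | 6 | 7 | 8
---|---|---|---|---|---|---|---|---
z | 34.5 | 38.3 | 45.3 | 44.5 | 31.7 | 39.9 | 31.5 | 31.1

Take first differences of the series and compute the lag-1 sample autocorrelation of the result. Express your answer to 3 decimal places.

-0.392

First differences Δz: 3.8, 7.0, -0.8, -12.8, 8.2, -8.4, -0.4
Mean of differences = -0.4857
Numerator Σ(Δz_t−Δz̄)(Δz_{t+1}−Δz̄) = -142.7788
Denominator Σ(Δz_t−Δz̄)² = 364.2286
r_1(Δz) = -142.7788 / 364.2286 = -0.392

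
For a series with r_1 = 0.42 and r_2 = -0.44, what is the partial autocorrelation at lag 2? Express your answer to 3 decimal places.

φ_{22} = (r_2 − r_1²) / (1 − r_1²)
r_1² = (0.42)² = 0.1764
Numerator = -0.44 − 0.1764 = -0.6164; denominator = 1 − 0.1764 = 0.8236
φ_{22} = -0.6164 / 0.8236 = -0.748

-0.748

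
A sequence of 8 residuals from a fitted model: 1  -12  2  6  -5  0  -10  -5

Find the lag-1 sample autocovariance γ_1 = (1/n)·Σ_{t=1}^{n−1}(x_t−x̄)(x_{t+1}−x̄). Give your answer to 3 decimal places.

Mean x̄ = (1 − 12 + 2 + 6 − 5 + 0 − 10 − 5)/8 = -2.8750
Σ_{t=1}^{7}(x_t−x̄)(x_{t+1}−x̄) = -66.8906
γ_1 = -66.8906 / 8 = -8.361

-8.361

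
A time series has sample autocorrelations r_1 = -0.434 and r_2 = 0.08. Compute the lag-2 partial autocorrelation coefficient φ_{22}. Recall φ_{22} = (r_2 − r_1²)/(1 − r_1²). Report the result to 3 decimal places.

φ_{22} = (r_2 − r_1²) / (1 − r_1²)
r_1² = (-0.434)² = 0.188356
Numerator = 0.08 − 0.1884 = -0.1084; denominator = 1 − 0.1884 = 0.8116
φ_{22} = -0.1084 / 0.8116 = -0.134

-0.134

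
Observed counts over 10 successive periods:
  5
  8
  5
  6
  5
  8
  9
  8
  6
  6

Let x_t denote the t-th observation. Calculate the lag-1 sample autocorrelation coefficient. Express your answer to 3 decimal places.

0.071

Mean x̄ = (5 + 8 + 5 + 6 + 5 + 8 + 9 + 8 + 6 + 6)/10 = 6.6000
Numerator Σ_{t=1}^{9}(x_t−x̄)(x_{t+1}−x̄) = 1.4400
Denominator Σ(x_t−x̄)² = 20.4000
r_1 = 1.4400 / 20.4000 = 0.071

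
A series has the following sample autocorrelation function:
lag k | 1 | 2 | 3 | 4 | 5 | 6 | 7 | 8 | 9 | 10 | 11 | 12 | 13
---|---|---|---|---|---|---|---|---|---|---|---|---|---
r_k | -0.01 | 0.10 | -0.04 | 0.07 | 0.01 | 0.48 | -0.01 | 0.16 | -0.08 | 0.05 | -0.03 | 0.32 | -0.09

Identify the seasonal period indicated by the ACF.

The largest autocorrelation is r_6 = 0.48, with a weaker echo at lag 12 (0.32); the remaining lags stay at or below 0.16.
The dominant spike at lag 6 indicates a seasonal period of 6.

6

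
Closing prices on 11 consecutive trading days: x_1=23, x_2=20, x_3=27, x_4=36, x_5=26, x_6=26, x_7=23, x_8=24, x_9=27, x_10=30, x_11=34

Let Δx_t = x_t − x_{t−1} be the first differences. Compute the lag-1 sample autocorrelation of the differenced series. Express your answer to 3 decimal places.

-0.145

First differences Δx: -3, 7, 9, -10, 0, -3, 1, 3, 3, 4
Mean of differences = 1.1000
Numerator Σ(Δx_t−Δx̄)(Δx_{t+1}−Δx̄) = -39.2100
Denominator Σ(Δx_t−Δx̄)² = 270.9000
r_1(Δx) = -39.2100 / 270.9000 = -0.145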